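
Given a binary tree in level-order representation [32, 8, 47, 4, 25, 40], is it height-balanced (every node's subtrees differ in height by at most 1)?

Tree (level-order array): [32, 8, 47, 4, 25, 40]
Definition: a tree is height-balanced if, at every node, |h(left) - h(right)| <= 1 (empty subtree has height -1).
Bottom-up per-node check:
  node 4: h_left=-1, h_right=-1, diff=0 [OK], height=0
  node 25: h_left=-1, h_right=-1, diff=0 [OK], height=0
  node 8: h_left=0, h_right=0, diff=0 [OK], height=1
  node 40: h_left=-1, h_right=-1, diff=0 [OK], height=0
  node 47: h_left=0, h_right=-1, diff=1 [OK], height=1
  node 32: h_left=1, h_right=1, diff=0 [OK], height=2
All nodes satisfy the balance condition.
Result: Balanced


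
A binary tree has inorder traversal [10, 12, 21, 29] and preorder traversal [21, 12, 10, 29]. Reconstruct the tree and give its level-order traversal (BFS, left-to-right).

Inorder:  [10, 12, 21, 29]
Preorder: [21, 12, 10, 29]
Algorithm: preorder visits root first, so consume preorder in order;
for each root, split the current inorder slice at that value into
left-subtree inorder and right-subtree inorder, then recurse.
Recursive splits:
  root=21; inorder splits into left=[10, 12], right=[29]
  root=12; inorder splits into left=[10], right=[]
  root=10; inorder splits into left=[], right=[]
  root=29; inorder splits into left=[], right=[]
Reconstructed level-order: [21, 12, 29, 10]


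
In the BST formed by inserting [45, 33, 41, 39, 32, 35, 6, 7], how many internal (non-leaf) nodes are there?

Tree built from: [45, 33, 41, 39, 32, 35, 6, 7]
Tree (level-order array): [45, 33, None, 32, 41, 6, None, 39, None, None, 7, 35]
Rule: An internal node has at least one child.
Per-node child counts:
  node 45: 1 child(ren)
  node 33: 2 child(ren)
  node 32: 1 child(ren)
  node 6: 1 child(ren)
  node 7: 0 child(ren)
  node 41: 1 child(ren)
  node 39: 1 child(ren)
  node 35: 0 child(ren)
Matching nodes: [45, 33, 32, 6, 41, 39]
Count of internal (non-leaf) nodes: 6


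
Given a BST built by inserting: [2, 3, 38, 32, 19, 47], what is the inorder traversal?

Tree insertion order: [2, 3, 38, 32, 19, 47]
Tree (level-order array): [2, None, 3, None, 38, 32, 47, 19]
Inorder traversal: [2, 3, 19, 32, 38, 47]


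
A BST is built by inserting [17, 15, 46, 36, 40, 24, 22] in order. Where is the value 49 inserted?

Starting tree (level order): [17, 15, 46, None, None, 36, None, 24, 40, 22]
Insertion path: 17 -> 46
Result: insert 49 as right child of 46
Final tree (level order): [17, 15, 46, None, None, 36, 49, 24, 40, None, None, 22]


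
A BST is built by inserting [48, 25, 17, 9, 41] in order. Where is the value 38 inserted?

Starting tree (level order): [48, 25, None, 17, 41, 9]
Insertion path: 48 -> 25 -> 41
Result: insert 38 as left child of 41
Final tree (level order): [48, 25, None, 17, 41, 9, None, 38]


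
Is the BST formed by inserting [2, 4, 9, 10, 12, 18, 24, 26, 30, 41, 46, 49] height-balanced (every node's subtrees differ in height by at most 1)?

Tree (level-order array): [2, None, 4, None, 9, None, 10, None, 12, None, 18, None, 24, None, 26, None, 30, None, 41, None, 46, None, 49]
Definition: a tree is height-balanced if, at every node, |h(left) - h(right)| <= 1 (empty subtree has height -1).
Bottom-up per-node check:
  node 49: h_left=-1, h_right=-1, diff=0 [OK], height=0
  node 46: h_left=-1, h_right=0, diff=1 [OK], height=1
  node 41: h_left=-1, h_right=1, diff=2 [FAIL (|-1-1|=2 > 1)], height=2
  node 30: h_left=-1, h_right=2, diff=3 [FAIL (|-1-2|=3 > 1)], height=3
  node 26: h_left=-1, h_right=3, diff=4 [FAIL (|-1-3|=4 > 1)], height=4
  node 24: h_left=-1, h_right=4, diff=5 [FAIL (|-1-4|=5 > 1)], height=5
  node 18: h_left=-1, h_right=5, diff=6 [FAIL (|-1-5|=6 > 1)], height=6
  node 12: h_left=-1, h_right=6, diff=7 [FAIL (|-1-6|=7 > 1)], height=7
  node 10: h_left=-1, h_right=7, diff=8 [FAIL (|-1-7|=8 > 1)], height=8
  node 9: h_left=-1, h_right=8, diff=9 [FAIL (|-1-8|=9 > 1)], height=9
  node 4: h_left=-1, h_right=9, diff=10 [FAIL (|-1-9|=10 > 1)], height=10
  node 2: h_left=-1, h_right=10, diff=11 [FAIL (|-1-10|=11 > 1)], height=11
Node 41 violates the condition: |-1 - 1| = 2 > 1.
Result: Not balanced


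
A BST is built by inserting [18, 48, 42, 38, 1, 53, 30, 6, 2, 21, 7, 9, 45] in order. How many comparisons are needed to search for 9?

Search path for 9: 18 -> 1 -> 6 -> 7 -> 9
Found: True
Comparisons: 5


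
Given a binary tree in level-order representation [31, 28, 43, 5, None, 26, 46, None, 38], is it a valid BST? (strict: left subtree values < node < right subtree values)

Level-order array: [31, 28, 43, 5, None, 26, 46, None, 38]
Validate using subtree bounds (lo, hi): at each node, require lo < value < hi,
then recurse left with hi=value and right with lo=value.
Preorder trace (stopping at first violation):
  at node 31 with bounds (-inf, +inf): OK
  at node 28 with bounds (-inf, 31): OK
  at node 5 with bounds (-inf, 28): OK
  at node 38 with bounds (5, 28): VIOLATION
Node 38 violates its bound: not (5 < 38 < 28).
Result: Not a valid BST


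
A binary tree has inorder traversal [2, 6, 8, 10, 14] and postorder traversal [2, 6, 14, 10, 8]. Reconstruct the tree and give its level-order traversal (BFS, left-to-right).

Inorder:   [2, 6, 8, 10, 14]
Postorder: [2, 6, 14, 10, 8]
Algorithm: postorder visits root last, so walk postorder right-to-left;
each value is the root of the current inorder slice — split it at that
value, recurse on the right subtree first, then the left.
Recursive splits:
  root=8; inorder splits into left=[2, 6], right=[10, 14]
  root=10; inorder splits into left=[], right=[14]
  root=14; inorder splits into left=[], right=[]
  root=6; inorder splits into left=[2], right=[]
  root=2; inorder splits into left=[], right=[]
Reconstructed level-order: [8, 6, 10, 2, 14]


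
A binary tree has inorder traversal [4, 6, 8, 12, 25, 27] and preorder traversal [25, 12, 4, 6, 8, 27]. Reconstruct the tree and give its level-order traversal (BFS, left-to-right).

Inorder:  [4, 6, 8, 12, 25, 27]
Preorder: [25, 12, 4, 6, 8, 27]
Algorithm: preorder visits root first, so consume preorder in order;
for each root, split the current inorder slice at that value into
left-subtree inorder and right-subtree inorder, then recurse.
Recursive splits:
  root=25; inorder splits into left=[4, 6, 8, 12], right=[27]
  root=12; inorder splits into left=[4, 6, 8], right=[]
  root=4; inorder splits into left=[], right=[6, 8]
  root=6; inorder splits into left=[], right=[8]
  root=8; inorder splits into left=[], right=[]
  root=27; inorder splits into left=[], right=[]
Reconstructed level-order: [25, 12, 27, 4, 6, 8]


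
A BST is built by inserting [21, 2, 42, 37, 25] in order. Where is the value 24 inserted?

Starting tree (level order): [21, 2, 42, None, None, 37, None, 25]
Insertion path: 21 -> 42 -> 37 -> 25
Result: insert 24 as left child of 25
Final tree (level order): [21, 2, 42, None, None, 37, None, 25, None, 24]


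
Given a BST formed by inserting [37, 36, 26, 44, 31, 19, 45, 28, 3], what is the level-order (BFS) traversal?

Tree insertion order: [37, 36, 26, 44, 31, 19, 45, 28, 3]
Tree (level-order array): [37, 36, 44, 26, None, None, 45, 19, 31, None, None, 3, None, 28]
BFS from the root, enqueuing left then right child of each popped node:
  queue [37] -> pop 37, enqueue [36, 44], visited so far: [37]
  queue [36, 44] -> pop 36, enqueue [26], visited so far: [37, 36]
  queue [44, 26] -> pop 44, enqueue [45], visited so far: [37, 36, 44]
  queue [26, 45] -> pop 26, enqueue [19, 31], visited so far: [37, 36, 44, 26]
  queue [45, 19, 31] -> pop 45, enqueue [none], visited so far: [37, 36, 44, 26, 45]
  queue [19, 31] -> pop 19, enqueue [3], visited so far: [37, 36, 44, 26, 45, 19]
  queue [31, 3] -> pop 31, enqueue [28], visited so far: [37, 36, 44, 26, 45, 19, 31]
  queue [3, 28] -> pop 3, enqueue [none], visited so far: [37, 36, 44, 26, 45, 19, 31, 3]
  queue [28] -> pop 28, enqueue [none], visited so far: [37, 36, 44, 26, 45, 19, 31, 3, 28]
Result: [37, 36, 44, 26, 45, 19, 31, 3, 28]


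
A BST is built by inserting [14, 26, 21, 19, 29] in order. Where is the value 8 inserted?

Starting tree (level order): [14, None, 26, 21, 29, 19]
Insertion path: 14
Result: insert 8 as left child of 14
Final tree (level order): [14, 8, 26, None, None, 21, 29, 19]


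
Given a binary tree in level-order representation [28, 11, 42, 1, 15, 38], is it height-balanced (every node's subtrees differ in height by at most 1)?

Tree (level-order array): [28, 11, 42, 1, 15, 38]
Definition: a tree is height-balanced if, at every node, |h(left) - h(right)| <= 1 (empty subtree has height -1).
Bottom-up per-node check:
  node 1: h_left=-1, h_right=-1, diff=0 [OK], height=0
  node 15: h_left=-1, h_right=-1, diff=0 [OK], height=0
  node 11: h_left=0, h_right=0, diff=0 [OK], height=1
  node 38: h_left=-1, h_right=-1, diff=0 [OK], height=0
  node 42: h_left=0, h_right=-1, diff=1 [OK], height=1
  node 28: h_left=1, h_right=1, diff=0 [OK], height=2
All nodes satisfy the balance condition.
Result: Balanced


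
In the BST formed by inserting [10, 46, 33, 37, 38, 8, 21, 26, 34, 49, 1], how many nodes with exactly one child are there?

Tree built from: [10, 46, 33, 37, 38, 8, 21, 26, 34, 49, 1]
Tree (level-order array): [10, 8, 46, 1, None, 33, 49, None, None, 21, 37, None, None, None, 26, 34, 38]
Rule: These are nodes with exactly 1 non-null child.
Per-node child counts:
  node 10: 2 child(ren)
  node 8: 1 child(ren)
  node 1: 0 child(ren)
  node 46: 2 child(ren)
  node 33: 2 child(ren)
  node 21: 1 child(ren)
  node 26: 0 child(ren)
  node 37: 2 child(ren)
  node 34: 0 child(ren)
  node 38: 0 child(ren)
  node 49: 0 child(ren)
Matching nodes: [8, 21]
Count of nodes with exactly one child: 2


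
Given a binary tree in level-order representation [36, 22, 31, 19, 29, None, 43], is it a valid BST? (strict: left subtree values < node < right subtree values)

Level-order array: [36, 22, 31, 19, 29, None, 43]
Validate using subtree bounds (lo, hi): at each node, require lo < value < hi,
then recurse left with hi=value and right with lo=value.
Preorder trace (stopping at first violation):
  at node 36 with bounds (-inf, +inf): OK
  at node 22 with bounds (-inf, 36): OK
  at node 19 with bounds (-inf, 22): OK
  at node 29 with bounds (22, 36): OK
  at node 31 with bounds (36, +inf): VIOLATION
Node 31 violates its bound: not (36 < 31 < +inf).
Result: Not a valid BST


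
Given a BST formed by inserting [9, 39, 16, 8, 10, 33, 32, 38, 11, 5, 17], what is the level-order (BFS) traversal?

Tree insertion order: [9, 39, 16, 8, 10, 33, 32, 38, 11, 5, 17]
Tree (level-order array): [9, 8, 39, 5, None, 16, None, None, None, 10, 33, None, 11, 32, 38, None, None, 17]
BFS from the root, enqueuing left then right child of each popped node:
  queue [9] -> pop 9, enqueue [8, 39], visited so far: [9]
  queue [8, 39] -> pop 8, enqueue [5], visited so far: [9, 8]
  queue [39, 5] -> pop 39, enqueue [16], visited so far: [9, 8, 39]
  queue [5, 16] -> pop 5, enqueue [none], visited so far: [9, 8, 39, 5]
  queue [16] -> pop 16, enqueue [10, 33], visited so far: [9, 8, 39, 5, 16]
  queue [10, 33] -> pop 10, enqueue [11], visited so far: [9, 8, 39, 5, 16, 10]
  queue [33, 11] -> pop 33, enqueue [32, 38], visited so far: [9, 8, 39, 5, 16, 10, 33]
  queue [11, 32, 38] -> pop 11, enqueue [none], visited so far: [9, 8, 39, 5, 16, 10, 33, 11]
  queue [32, 38] -> pop 32, enqueue [17], visited so far: [9, 8, 39, 5, 16, 10, 33, 11, 32]
  queue [38, 17] -> pop 38, enqueue [none], visited so far: [9, 8, 39, 5, 16, 10, 33, 11, 32, 38]
  queue [17] -> pop 17, enqueue [none], visited so far: [9, 8, 39, 5, 16, 10, 33, 11, 32, 38, 17]
Result: [9, 8, 39, 5, 16, 10, 33, 11, 32, 38, 17]


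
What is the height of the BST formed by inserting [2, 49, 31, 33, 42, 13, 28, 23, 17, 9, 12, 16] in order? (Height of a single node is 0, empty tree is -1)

Insertion order: [2, 49, 31, 33, 42, 13, 28, 23, 17, 9, 12, 16]
Tree (level-order array): [2, None, 49, 31, None, 13, 33, 9, 28, None, 42, None, 12, 23, None, None, None, None, None, 17, None, 16]
Compute height bottom-up (empty subtree = -1):
  height(12) = 1 + max(-1, -1) = 0
  height(9) = 1 + max(-1, 0) = 1
  height(16) = 1 + max(-1, -1) = 0
  height(17) = 1 + max(0, -1) = 1
  height(23) = 1 + max(1, -1) = 2
  height(28) = 1 + max(2, -1) = 3
  height(13) = 1 + max(1, 3) = 4
  height(42) = 1 + max(-1, -1) = 0
  height(33) = 1 + max(-1, 0) = 1
  height(31) = 1 + max(4, 1) = 5
  height(49) = 1 + max(5, -1) = 6
  height(2) = 1 + max(-1, 6) = 7
Height = 7


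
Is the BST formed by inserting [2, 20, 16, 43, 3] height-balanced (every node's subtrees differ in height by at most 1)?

Tree (level-order array): [2, None, 20, 16, 43, 3]
Definition: a tree is height-balanced if, at every node, |h(left) - h(right)| <= 1 (empty subtree has height -1).
Bottom-up per-node check:
  node 3: h_left=-1, h_right=-1, diff=0 [OK], height=0
  node 16: h_left=0, h_right=-1, diff=1 [OK], height=1
  node 43: h_left=-1, h_right=-1, diff=0 [OK], height=0
  node 20: h_left=1, h_right=0, diff=1 [OK], height=2
  node 2: h_left=-1, h_right=2, diff=3 [FAIL (|-1-2|=3 > 1)], height=3
Node 2 violates the condition: |-1 - 2| = 3 > 1.
Result: Not balanced


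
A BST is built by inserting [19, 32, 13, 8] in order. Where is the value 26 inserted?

Starting tree (level order): [19, 13, 32, 8]
Insertion path: 19 -> 32
Result: insert 26 as left child of 32
Final tree (level order): [19, 13, 32, 8, None, 26]


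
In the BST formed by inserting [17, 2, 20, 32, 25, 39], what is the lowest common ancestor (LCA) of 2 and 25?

Tree insertion order: [17, 2, 20, 32, 25, 39]
Tree (level-order array): [17, 2, 20, None, None, None, 32, 25, 39]
In a BST, the LCA of p=2, q=25 is the first node v on the
root-to-leaf path with p <= v <= q (go left if both < v, right if both > v).
Walk from root:
  at 17: 2 <= 17 <= 25, this is the LCA
LCA = 17


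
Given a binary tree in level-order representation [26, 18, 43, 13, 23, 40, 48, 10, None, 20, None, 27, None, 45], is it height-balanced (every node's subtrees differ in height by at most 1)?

Tree (level-order array): [26, 18, 43, 13, 23, 40, 48, 10, None, 20, None, 27, None, 45]
Definition: a tree is height-balanced if, at every node, |h(left) - h(right)| <= 1 (empty subtree has height -1).
Bottom-up per-node check:
  node 10: h_left=-1, h_right=-1, diff=0 [OK], height=0
  node 13: h_left=0, h_right=-1, diff=1 [OK], height=1
  node 20: h_left=-1, h_right=-1, diff=0 [OK], height=0
  node 23: h_left=0, h_right=-1, diff=1 [OK], height=1
  node 18: h_left=1, h_right=1, diff=0 [OK], height=2
  node 27: h_left=-1, h_right=-1, diff=0 [OK], height=0
  node 40: h_left=0, h_right=-1, diff=1 [OK], height=1
  node 45: h_left=-1, h_right=-1, diff=0 [OK], height=0
  node 48: h_left=0, h_right=-1, diff=1 [OK], height=1
  node 43: h_left=1, h_right=1, diff=0 [OK], height=2
  node 26: h_left=2, h_right=2, diff=0 [OK], height=3
All nodes satisfy the balance condition.
Result: Balanced


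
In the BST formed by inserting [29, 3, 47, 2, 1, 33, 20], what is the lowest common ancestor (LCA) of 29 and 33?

Tree insertion order: [29, 3, 47, 2, 1, 33, 20]
Tree (level-order array): [29, 3, 47, 2, 20, 33, None, 1]
In a BST, the LCA of p=29, q=33 is the first node v on the
root-to-leaf path with p <= v <= q (go left if both < v, right if both > v).
Walk from root:
  at 29: 29 <= 29 <= 33, this is the LCA
LCA = 29


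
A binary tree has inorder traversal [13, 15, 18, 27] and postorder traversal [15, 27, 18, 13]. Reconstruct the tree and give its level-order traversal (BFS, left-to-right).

Inorder:   [13, 15, 18, 27]
Postorder: [15, 27, 18, 13]
Algorithm: postorder visits root last, so walk postorder right-to-left;
each value is the root of the current inorder slice — split it at that
value, recurse on the right subtree first, then the left.
Recursive splits:
  root=13; inorder splits into left=[], right=[15, 18, 27]
  root=18; inorder splits into left=[15], right=[27]
  root=27; inorder splits into left=[], right=[]
  root=15; inorder splits into left=[], right=[]
Reconstructed level-order: [13, 18, 15, 27]


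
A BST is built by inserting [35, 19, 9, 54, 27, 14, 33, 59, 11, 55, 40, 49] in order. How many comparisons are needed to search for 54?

Search path for 54: 35 -> 54
Found: True
Comparisons: 2


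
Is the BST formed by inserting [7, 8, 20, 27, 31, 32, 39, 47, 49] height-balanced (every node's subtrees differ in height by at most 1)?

Tree (level-order array): [7, None, 8, None, 20, None, 27, None, 31, None, 32, None, 39, None, 47, None, 49]
Definition: a tree is height-balanced if, at every node, |h(left) - h(right)| <= 1 (empty subtree has height -1).
Bottom-up per-node check:
  node 49: h_left=-1, h_right=-1, diff=0 [OK], height=0
  node 47: h_left=-1, h_right=0, diff=1 [OK], height=1
  node 39: h_left=-1, h_right=1, diff=2 [FAIL (|-1-1|=2 > 1)], height=2
  node 32: h_left=-1, h_right=2, diff=3 [FAIL (|-1-2|=3 > 1)], height=3
  node 31: h_left=-1, h_right=3, diff=4 [FAIL (|-1-3|=4 > 1)], height=4
  node 27: h_left=-1, h_right=4, diff=5 [FAIL (|-1-4|=5 > 1)], height=5
  node 20: h_left=-1, h_right=5, diff=6 [FAIL (|-1-5|=6 > 1)], height=6
  node 8: h_left=-1, h_right=6, diff=7 [FAIL (|-1-6|=7 > 1)], height=7
  node 7: h_left=-1, h_right=7, diff=8 [FAIL (|-1-7|=8 > 1)], height=8
Node 39 violates the condition: |-1 - 1| = 2 > 1.
Result: Not balanced


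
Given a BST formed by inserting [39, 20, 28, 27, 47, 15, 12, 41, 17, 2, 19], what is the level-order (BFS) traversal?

Tree insertion order: [39, 20, 28, 27, 47, 15, 12, 41, 17, 2, 19]
Tree (level-order array): [39, 20, 47, 15, 28, 41, None, 12, 17, 27, None, None, None, 2, None, None, 19]
BFS from the root, enqueuing left then right child of each popped node:
  queue [39] -> pop 39, enqueue [20, 47], visited so far: [39]
  queue [20, 47] -> pop 20, enqueue [15, 28], visited so far: [39, 20]
  queue [47, 15, 28] -> pop 47, enqueue [41], visited so far: [39, 20, 47]
  queue [15, 28, 41] -> pop 15, enqueue [12, 17], visited so far: [39, 20, 47, 15]
  queue [28, 41, 12, 17] -> pop 28, enqueue [27], visited so far: [39, 20, 47, 15, 28]
  queue [41, 12, 17, 27] -> pop 41, enqueue [none], visited so far: [39, 20, 47, 15, 28, 41]
  queue [12, 17, 27] -> pop 12, enqueue [2], visited so far: [39, 20, 47, 15, 28, 41, 12]
  queue [17, 27, 2] -> pop 17, enqueue [19], visited so far: [39, 20, 47, 15, 28, 41, 12, 17]
  queue [27, 2, 19] -> pop 27, enqueue [none], visited so far: [39, 20, 47, 15, 28, 41, 12, 17, 27]
  queue [2, 19] -> pop 2, enqueue [none], visited so far: [39, 20, 47, 15, 28, 41, 12, 17, 27, 2]
  queue [19] -> pop 19, enqueue [none], visited so far: [39, 20, 47, 15, 28, 41, 12, 17, 27, 2, 19]
Result: [39, 20, 47, 15, 28, 41, 12, 17, 27, 2, 19]


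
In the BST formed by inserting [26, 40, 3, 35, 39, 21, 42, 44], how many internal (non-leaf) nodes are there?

Tree built from: [26, 40, 3, 35, 39, 21, 42, 44]
Tree (level-order array): [26, 3, 40, None, 21, 35, 42, None, None, None, 39, None, 44]
Rule: An internal node has at least one child.
Per-node child counts:
  node 26: 2 child(ren)
  node 3: 1 child(ren)
  node 21: 0 child(ren)
  node 40: 2 child(ren)
  node 35: 1 child(ren)
  node 39: 0 child(ren)
  node 42: 1 child(ren)
  node 44: 0 child(ren)
Matching nodes: [26, 3, 40, 35, 42]
Count of internal (non-leaf) nodes: 5


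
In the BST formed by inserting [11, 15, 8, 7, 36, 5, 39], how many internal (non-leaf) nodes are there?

Tree built from: [11, 15, 8, 7, 36, 5, 39]
Tree (level-order array): [11, 8, 15, 7, None, None, 36, 5, None, None, 39]
Rule: An internal node has at least one child.
Per-node child counts:
  node 11: 2 child(ren)
  node 8: 1 child(ren)
  node 7: 1 child(ren)
  node 5: 0 child(ren)
  node 15: 1 child(ren)
  node 36: 1 child(ren)
  node 39: 0 child(ren)
Matching nodes: [11, 8, 7, 15, 36]
Count of internal (non-leaf) nodes: 5


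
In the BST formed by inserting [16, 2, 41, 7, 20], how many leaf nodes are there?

Tree built from: [16, 2, 41, 7, 20]
Tree (level-order array): [16, 2, 41, None, 7, 20]
Rule: A leaf has 0 children.
Per-node child counts:
  node 16: 2 child(ren)
  node 2: 1 child(ren)
  node 7: 0 child(ren)
  node 41: 1 child(ren)
  node 20: 0 child(ren)
Matching nodes: [7, 20]
Count of leaf nodes: 2


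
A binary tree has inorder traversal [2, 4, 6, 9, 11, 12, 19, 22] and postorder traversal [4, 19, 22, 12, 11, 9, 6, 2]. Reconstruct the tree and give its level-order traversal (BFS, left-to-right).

Inorder:   [2, 4, 6, 9, 11, 12, 19, 22]
Postorder: [4, 19, 22, 12, 11, 9, 6, 2]
Algorithm: postorder visits root last, so walk postorder right-to-left;
each value is the root of the current inorder slice — split it at that
value, recurse on the right subtree first, then the left.
Recursive splits:
  root=2; inorder splits into left=[], right=[4, 6, 9, 11, 12, 19, 22]
  root=6; inorder splits into left=[4], right=[9, 11, 12, 19, 22]
  root=9; inorder splits into left=[], right=[11, 12, 19, 22]
  root=11; inorder splits into left=[], right=[12, 19, 22]
  root=12; inorder splits into left=[], right=[19, 22]
  root=22; inorder splits into left=[19], right=[]
  root=19; inorder splits into left=[], right=[]
  root=4; inorder splits into left=[], right=[]
Reconstructed level-order: [2, 6, 4, 9, 11, 12, 22, 19]


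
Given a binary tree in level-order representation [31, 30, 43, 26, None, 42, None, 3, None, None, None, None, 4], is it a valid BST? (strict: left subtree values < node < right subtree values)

Level-order array: [31, 30, 43, 26, None, 42, None, 3, None, None, None, None, 4]
Validate using subtree bounds (lo, hi): at each node, require lo < value < hi,
then recurse left with hi=value and right with lo=value.
Preorder trace (stopping at first violation):
  at node 31 with bounds (-inf, +inf): OK
  at node 30 with bounds (-inf, 31): OK
  at node 26 with bounds (-inf, 30): OK
  at node 3 with bounds (-inf, 26): OK
  at node 4 with bounds (3, 26): OK
  at node 43 with bounds (31, +inf): OK
  at node 42 with bounds (31, 43): OK
No violation found at any node.
Result: Valid BST


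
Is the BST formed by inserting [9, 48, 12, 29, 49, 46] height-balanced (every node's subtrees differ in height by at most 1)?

Tree (level-order array): [9, None, 48, 12, 49, None, 29, None, None, None, 46]
Definition: a tree is height-balanced if, at every node, |h(left) - h(right)| <= 1 (empty subtree has height -1).
Bottom-up per-node check:
  node 46: h_left=-1, h_right=-1, diff=0 [OK], height=0
  node 29: h_left=-1, h_right=0, diff=1 [OK], height=1
  node 12: h_left=-1, h_right=1, diff=2 [FAIL (|-1-1|=2 > 1)], height=2
  node 49: h_left=-1, h_right=-1, diff=0 [OK], height=0
  node 48: h_left=2, h_right=0, diff=2 [FAIL (|2-0|=2 > 1)], height=3
  node 9: h_left=-1, h_right=3, diff=4 [FAIL (|-1-3|=4 > 1)], height=4
Node 12 violates the condition: |-1 - 1| = 2 > 1.
Result: Not balanced


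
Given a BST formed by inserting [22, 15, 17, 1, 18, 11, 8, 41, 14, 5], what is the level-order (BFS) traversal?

Tree insertion order: [22, 15, 17, 1, 18, 11, 8, 41, 14, 5]
Tree (level-order array): [22, 15, 41, 1, 17, None, None, None, 11, None, 18, 8, 14, None, None, 5]
BFS from the root, enqueuing left then right child of each popped node:
  queue [22] -> pop 22, enqueue [15, 41], visited so far: [22]
  queue [15, 41] -> pop 15, enqueue [1, 17], visited so far: [22, 15]
  queue [41, 1, 17] -> pop 41, enqueue [none], visited so far: [22, 15, 41]
  queue [1, 17] -> pop 1, enqueue [11], visited so far: [22, 15, 41, 1]
  queue [17, 11] -> pop 17, enqueue [18], visited so far: [22, 15, 41, 1, 17]
  queue [11, 18] -> pop 11, enqueue [8, 14], visited so far: [22, 15, 41, 1, 17, 11]
  queue [18, 8, 14] -> pop 18, enqueue [none], visited so far: [22, 15, 41, 1, 17, 11, 18]
  queue [8, 14] -> pop 8, enqueue [5], visited so far: [22, 15, 41, 1, 17, 11, 18, 8]
  queue [14, 5] -> pop 14, enqueue [none], visited so far: [22, 15, 41, 1, 17, 11, 18, 8, 14]
  queue [5] -> pop 5, enqueue [none], visited so far: [22, 15, 41, 1, 17, 11, 18, 8, 14, 5]
Result: [22, 15, 41, 1, 17, 11, 18, 8, 14, 5]


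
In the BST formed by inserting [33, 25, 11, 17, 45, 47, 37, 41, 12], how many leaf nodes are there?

Tree built from: [33, 25, 11, 17, 45, 47, 37, 41, 12]
Tree (level-order array): [33, 25, 45, 11, None, 37, 47, None, 17, None, 41, None, None, 12]
Rule: A leaf has 0 children.
Per-node child counts:
  node 33: 2 child(ren)
  node 25: 1 child(ren)
  node 11: 1 child(ren)
  node 17: 1 child(ren)
  node 12: 0 child(ren)
  node 45: 2 child(ren)
  node 37: 1 child(ren)
  node 41: 0 child(ren)
  node 47: 0 child(ren)
Matching nodes: [12, 41, 47]
Count of leaf nodes: 3


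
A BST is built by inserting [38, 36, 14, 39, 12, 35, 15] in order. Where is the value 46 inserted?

Starting tree (level order): [38, 36, 39, 14, None, None, None, 12, 35, None, None, 15]
Insertion path: 38 -> 39
Result: insert 46 as right child of 39
Final tree (level order): [38, 36, 39, 14, None, None, 46, 12, 35, None, None, None, None, 15]


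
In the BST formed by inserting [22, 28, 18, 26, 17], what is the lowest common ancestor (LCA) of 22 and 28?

Tree insertion order: [22, 28, 18, 26, 17]
Tree (level-order array): [22, 18, 28, 17, None, 26]
In a BST, the LCA of p=22, q=28 is the first node v on the
root-to-leaf path with p <= v <= q (go left if both < v, right if both > v).
Walk from root:
  at 22: 22 <= 22 <= 28, this is the LCA
LCA = 22


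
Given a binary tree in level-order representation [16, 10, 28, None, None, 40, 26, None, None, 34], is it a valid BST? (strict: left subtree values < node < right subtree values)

Level-order array: [16, 10, 28, None, None, 40, 26, None, None, 34]
Validate using subtree bounds (lo, hi): at each node, require lo < value < hi,
then recurse left with hi=value and right with lo=value.
Preorder trace (stopping at first violation):
  at node 16 with bounds (-inf, +inf): OK
  at node 10 with bounds (-inf, 16): OK
  at node 28 with bounds (16, +inf): OK
  at node 40 with bounds (16, 28): VIOLATION
Node 40 violates its bound: not (16 < 40 < 28).
Result: Not a valid BST


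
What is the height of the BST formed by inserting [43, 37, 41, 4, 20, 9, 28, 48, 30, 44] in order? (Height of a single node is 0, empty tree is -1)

Insertion order: [43, 37, 41, 4, 20, 9, 28, 48, 30, 44]
Tree (level-order array): [43, 37, 48, 4, 41, 44, None, None, 20, None, None, None, None, 9, 28, None, None, None, 30]
Compute height bottom-up (empty subtree = -1):
  height(9) = 1 + max(-1, -1) = 0
  height(30) = 1 + max(-1, -1) = 0
  height(28) = 1 + max(-1, 0) = 1
  height(20) = 1 + max(0, 1) = 2
  height(4) = 1 + max(-1, 2) = 3
  height(41) = 1 + max(-1, -1) = 0
  height(37) = 1 + max(3, 0) = 4
  height(44) = 1 + max(-1, -1) = 0
  height(48) = 1 + max(0, -1) = 1
  height(43) = 1 + max(4, 1) = 5
Height = 5


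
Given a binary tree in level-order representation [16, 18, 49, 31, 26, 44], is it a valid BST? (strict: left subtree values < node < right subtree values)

Level-order array: [16, 18, 49, 31, 26, 44]
Validate using subtree bounds (lo, hi): at each node, require lo < value < hi,
then recurse left with hi=value and right with lo=value.
Preorder trace (stopping at first violation):
  at node 16 with bounds (-inf, +inf): OK
  at node 18 with bounds (-inf, 16): VIOLATION
Node 18 violates its bound: not (-inf < 18 < 16).
Result: Not a valid BST


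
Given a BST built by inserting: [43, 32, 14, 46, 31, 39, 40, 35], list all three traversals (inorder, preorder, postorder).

Tree insertion order: [43, 32, 14, 46, 31, 39, 40, 35]
Tree (level-order array): [43, 32, 46, 14, 39, None, None, None, 31, 35, 40]
Inorder (L, root, R): [14, 31, 32, 35, 39, 40, 43, 46]
Preorder (root, L, R): [43, 32, 14, 31, 39, 35, 40, 46]
Postorder (L, R, root): [31, 14, 35, 40, 39, 32, 46, 43]


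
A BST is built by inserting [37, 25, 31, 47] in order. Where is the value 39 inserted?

Starting tree (level order): [37, 25, 47, None, 31]
Insertion path: 37 -> 47
Result: insert 39 as left child of 47
Final tree (level order): [37, 25, 47, None, 31, 39]


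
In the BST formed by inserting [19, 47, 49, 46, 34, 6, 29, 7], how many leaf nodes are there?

Tree built from: [19, 47, 49, 46, 34, 6, 29, 7]
Tree (level-order array): [19, 6, 47, None, 7, 46, 49, None, None, 34, None, None, None, 29]
Rule: A leaf has 0 children.
Per-node child counts:
  node 19: 2 child(ren)
  node 6: 1 child(ren)
  node 7: 0 child(ren)
  node 47: 2 child(ren)
  node 46: 1 child(ren)
  node 34: 1 child(ren)
  node 29: 0 child(ren)
  node 49: 0 child(ren)
Matching nodes: [7, 29, 49]
Count of leaf nodes: 3


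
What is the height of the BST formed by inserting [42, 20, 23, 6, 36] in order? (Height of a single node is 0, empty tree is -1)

Insertion order: [42, 20, 23, 6, 36]
Tree (level-order array): [42, 20, None, 6, 23, None, None, None, 36]
Compute height bottom-up (empty subtree = -1):
  height(6) = 1 + max(-1, -1) = 0
  height(36) = 1 + max(-1, -1) = 0
  height(23) = 1 + max(-1, 0) = 1
  height(20) = 1 + max(0, 1) = 2
  height(42) = 1 + max(2, -1) = 3
Height = 3


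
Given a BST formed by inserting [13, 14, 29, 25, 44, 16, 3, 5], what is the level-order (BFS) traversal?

Tree insertion order: [13, 14, 29, 25, 44, 16, 3, 5]
Tree (level-order array): [13, 3, 14, None, 5, None, 29, None, None, 25, 44, 16]
BFS from the root, enqueuing left then right child of each popped node:
  queue [13] -> pop 13, enqueue [3, 14], visited so far: [13]
  queue [3, 14] -> pop 3, enqueue [5], visited so far: [13, 3]
  queue [14, 5] -> pop 14, enqueue [29], visited so far: [13, 3, 14]
  queue [5, 29] -> pop 5, enqueue [none], visited so far: [13, 3, 14, 5]
  queue [29] -> pop 29, enqueue [25, 44], visited so far: [13, 3, 14, 5, 29]
  queue [25, 44] -> pop 25, enqueue [16], visited so far: [13, 3, 14, 5, 29, 25]
  queue [44, 16] -> pop 44, enqueue [none], visited so far: [13, 3, 14, 5, 29, 25, 44]
  queue [16] -> pop 16, enqueue [none], visited so far: [13, 3, 14, 5, 29, 25, 44, 16]
Result: [13, 3, 14, 5, 29, 25, 44, 16]


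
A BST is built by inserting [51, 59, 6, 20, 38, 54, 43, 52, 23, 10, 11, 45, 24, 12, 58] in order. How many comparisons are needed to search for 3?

Search path for 3: 51 -> 6
Found: False
Comparisons: 2


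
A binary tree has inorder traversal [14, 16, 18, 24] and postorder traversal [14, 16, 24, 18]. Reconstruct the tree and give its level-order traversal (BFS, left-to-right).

Inorder:   [14, 16, 18, 24]
Postorder: [14, 16, 24, 18]
Algorithm: postorder visits root last, so walk postorder right-to-left;
each value is the root of the current inorder slice — split it at that
value, recurse on the right subtree first, then the left.
Recursive splits:
  root=18; inorder splits into left=[14, 16], right=[24]
  root=24; inorder splits into left=[], right=[]
  root=16; inorder splits into left=[14], right=[]
  root=14; inorder splits into left=[], right=[]
Reconstructed level-order: [18, 16, 24, 14]


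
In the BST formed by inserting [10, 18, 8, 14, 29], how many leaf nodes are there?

Tree built from: [10, 18, 8, 14, 29]
Tree (level-order array): [10, 8, 18, None, None, 14, 29]
Rule: A leaf has 0 children.
Per-node child counts:
  node 10: 2 child(ren)
  node 8: 0 child(ren)
  node 18: 2 child(ren)
  node 14: 0 child(ren)
  node 29: 0 child(ren)
Matching nodes: [8, 14, 29]
Count of leaf nodes: 3


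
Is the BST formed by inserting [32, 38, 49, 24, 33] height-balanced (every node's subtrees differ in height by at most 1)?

Tree (level-order array): [32, 24, 38, None, None, 33, 49]
Definition: a tree is height-balanced if, at every node, |h(left) - h(right)| <= 1 (empty subtree has height -1).
Bottom-up per-node check:
  node 24: h_left=-1, h_right=-1, diff=0 [OK], height=0
  node 33: h_left=-1, h_right=-1, diff=0 [OK], height=0
  node 49: h_left=-1, h_right=-1, diff=0 [OK], height=0
  node 38: h_left=0, h_right=0, diff=0 [OK], height=1
  node 32: h_left=0, h_right=1, diff=1 [OK], height=2
All nodes satisfy the balance condition.
Result: Balanced


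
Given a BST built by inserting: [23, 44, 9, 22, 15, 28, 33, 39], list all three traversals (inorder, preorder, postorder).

Tree insertion order: [23, 44, 9, 22, 15, 28, 33, 39]
Tree (level-order array): [23, 9, 44, None, 22, 28, None, 15, None, None, 33, None, None, None, 39]
Inorder (L, root, R): [9, 15, 22, 23, 28, 33, 39, 44]
Preorder (root, L, R): [23, 9, 22, 15, 44, 28, 33, 39]
Postorder (L, R, root): [15, 22, 9, 39, 33, 28, 44, 23]


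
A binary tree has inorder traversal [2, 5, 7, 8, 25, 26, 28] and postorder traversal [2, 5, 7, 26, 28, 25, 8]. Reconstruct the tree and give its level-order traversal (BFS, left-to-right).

Inorder:   [2, 5, 7, 8, 25, 26, 28]
Postorder: [2, 5, 7, 26, 28, 25, 8]
Algorithm: postorder visits root last, so walk postorder right-to-left;
each value is the root of the current inorder slice — split it at that
value, recurse on the right subtree first, then the left.
Recursive splits:
  root=8; inorder splits into left=[2, 5, 7], right=[25, 26, 28]
  root=25; inorder splits into left=[], right=[26, 28]
  root=28; inorder splits into left=[26], right=[]
  root=26; inorder splits into left=[], right=[]
  root=7; inorder splits into left=[2, 5], right=[]
  root=5; inorder splits into left=[2], right=[]
  root=2; inorder splits into left=[], right=[]
Reconstructed level-order: [8, 7, 25, 5, 28, 2, 26]


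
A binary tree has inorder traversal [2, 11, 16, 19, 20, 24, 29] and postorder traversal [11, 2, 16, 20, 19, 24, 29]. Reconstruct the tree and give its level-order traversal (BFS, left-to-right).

Inorder:   [2, 11, 16, 19, 20, 24, 29]
Postorder: [11, 2, 16, 20, 19, 24, 29]
Algorithm: postorder visits root last, so walk postorder right-to-left;
each value is the root of the current inorder slice — split it at that
value, recurse on the right subtree first, then the left.
Recursive splits:
  root=29; inorder splits into left=[2, 11, 16, 19, 20, 24], right=[]
  root=24; inorder splits into left=[2, 11, 16, 19, 20], right=[]
  root=19; inorder splits into left=[2, 11, 16], right=[20]
  root=20; inorder splits into left=[], right=[]
  root=16; inorder splits into left=[2, 11], right=[]
  root=2; inorder splits into left=[], right=[11]
  root=11; inorder splits into left=[], right=[]
Reconstructed level-order: [29, 24, 19, 16, 20, 2, 11]


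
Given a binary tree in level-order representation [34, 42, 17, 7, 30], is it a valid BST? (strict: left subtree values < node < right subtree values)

Level-order array: [34, 42, 17, 7, 30]
Validate using subtree bounds (lo, hi): at each node, require lo < value < hi,
then recurse left with hi=value and right with lo=value.
Preorder trace (stopping at first violation):
  at node 34 with bounds (-inf, +inf): OK
  at node 42 with bounds (-inf, 34): VIOLATION
Node 42 violates its bound: not (-inf < 42 < 34).
Result: Not a valid BST


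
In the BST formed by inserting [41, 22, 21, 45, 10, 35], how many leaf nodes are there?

Tree built from: [41, 22, 21, 45, 10, 35]
Tree (level-order array): [41, 22, 45, 21, 35, None, None, 10]
Rule: A leaf has 0 children.
Per-node child counts:
  node 41: 2 child(ren)
  node 22: 2 child(ren)
  node 21: 1 child(ren)
  node 10: 0 child(ren)
  node 35: 0 child(ren)
  node 45: 0 child(ren)
Matching nodes: [10, 35, 45]
Count of leaf nodes: 3


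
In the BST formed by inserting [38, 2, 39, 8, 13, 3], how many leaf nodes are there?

Tree built from: [38, 2, 39, 8, 13, 3]
Tree (level-order array): [38, 2, 39, None, 8, None, None, 3, 13]
Rule: A leaf has 0 children.
Per-node child counts:
  node 38: 2 child(ren)
  node 2: 1 child(ren)
  node 8: 2 child(ren)
  node 3: 0 child(ren)
  node 13: 0 child(ren)
  node 39: 0 child(ren)
Matching nodes: [3, 13, 39]
Count of leaf nodes: 3


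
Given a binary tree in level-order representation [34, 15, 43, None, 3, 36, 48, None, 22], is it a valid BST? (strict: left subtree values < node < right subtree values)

Level-order array: [34, 15, 43, None, 3, 36, 48, None, 22]
Validate using subtree bounds (lo, hi): at each node, require lo < value < hi,
then recurse left with hi=value and right with lo=value.
Preorder trace (stopping at first violation):
  at node 34 with bounds (-inf, +inf): OK
  at node 15 with bounds (-inf, 34): OK
  at node 3 with bounds (15, 34): VIOLATION
Node 3 violates its bound: not (15 < 3 < 34).
Result: Not a valid BST


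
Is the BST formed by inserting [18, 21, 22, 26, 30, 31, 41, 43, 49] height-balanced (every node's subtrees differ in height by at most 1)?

Tree (level-order array): [18, None, 21, None, 22, None, 26, None, 30, None, 31, None, 41, None, 43, None, 49]
Definition: a tree is height-balanced if, at every node, |h(left) - h(right)| <= 1 (empty subtree has height -1).
Bottom-up per-node check:
  node 49: h_left=-1, h_right=-1, diff=0 [OK], height=0
  node 43: h_left=-1, h_right=0, diff=1 [OK], height=1
  node 41: h_left=-1, h_right=1, diff=2 [FAIL (|-1-1|=2 > 1)], height=2
  node 31: h_left=-1, h_right=2, diff=3 [FAIL (|-1-2|=3 > 1)], height=3
  node 30: h_left=-1, h_right=3, diff=4 [FAIL (|-1-3|=4 > 1)], height=4
  node 26: h_left=-1, h_right=4, diff=5 [FAIL (|-1-4|=5 > 1)], height=5
  node 22: h_left=-1, h_right=5, diff=6 [FAIL (|-1-5|=6 > 1)], height=6
  node 21: h_left=-1, h_right=6, diff=7 [FAIL (|-1-6|=7 > 1)], height=7
  node 18: h_left=-1, h_right=7, diff=8 [FAIL (|-1-7|=8 > 1)], height=8
Node 41 violates the condition: |-1 - 1| = 2 > 1.
Result: Not balanced


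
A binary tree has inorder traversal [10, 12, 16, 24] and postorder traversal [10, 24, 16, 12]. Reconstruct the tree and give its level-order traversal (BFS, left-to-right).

Inorder:   [10, 12, 16, 24]
Postorder: [10, 24, 16, 12]
Algorithm: postorder visits root last, so walk postorder right-to-left;
each value is the root of the current inorder slice — split it at that
value, recurse on the right subtree first, then the left.
Recursive splits:
  root=12; inorder splits into left=[10], right=[16, 24]
  root=16; inorder splits into left=[], right=[24]
  root=24; inorder splits into left=[], right=[]
  root=10; inorder splits into left=[], right=[]
Reconstructed level-order: [12, 10, 16, 24]


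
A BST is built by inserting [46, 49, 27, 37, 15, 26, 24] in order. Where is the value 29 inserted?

Starting tree (level order): [46, 27, 49, 15, 37, None, None, None, 26, None, None, 24]
Insertion path: 46 -> 27 -> 37
Result: insert 29 as left child of 37
Final tree (level order): [46, 27, 49, 15, 37, None, None, None, 26, 29, None, 24]


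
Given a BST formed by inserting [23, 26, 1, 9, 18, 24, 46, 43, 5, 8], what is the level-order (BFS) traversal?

Tree insertion order: [23, 26, 1, 9, 18, 24, 46, 43, 5, 8]
Tree (level-order array): [23, 1, 26, None, 9, 24, 46, 5, 18, None, None, 43, None, None, 8]
BFS from the root, enqueuing left then right child of each popped node:
  queue [23] -> pop 23, enqueue [1, 26], visited so far: [23]
  queue [1, 26] -> pop 1, enqueue [9], visited so far: [23, 1]
  queue [26, 9] -> pop 26, enqueue [24, 46], visited so far: [23, 1, 26]
  queue [9, 24, 46] -> pop 9, enqueue [5, 18], visited so far: [23, 1, 26, 9]
  queue [24, 46, 5, 18] -> pop 24, enqueue [none], visited so far: [23, 1, 26, 9, 24]
  queue [46, 5, 18] -> pop 46, enqueue [43], visited so far: [23, 1, 26, 9, 24, 46]
  queue [5, 18, 43] -> pop 5, enqueue [8], visited so far: [23, 1, 26, 9, 24, 46, 5]
  queue [18, 43, 8] -> pop 18, enqueue [none], visited so far: [23, 1, 26, 9, 24, 46, 5, 18]
  queue [43, 8] -> pop 43, enqueue [none], visited so far: [23, 1, 26, 9, 24, 46, 5, 18, 43]
  queue [8] -> pop 8, enqueue [none], visited so far: [23, 1, 26, 9, 24, 46, 5, 18, 43, 8]
Result: [23, 1, 26, 9, 24, 46, 5, 18, 43, 8]


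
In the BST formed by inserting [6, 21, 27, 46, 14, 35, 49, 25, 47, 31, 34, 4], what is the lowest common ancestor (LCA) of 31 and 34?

Tree insertion order: [6, 21, 27, 46, 14, 35, 49, 25, 47, 31, 34, 4]
Tree (level-order array): [6, 4, 21, None, None, 14, 27, None, None, 25, 46, None, None, 35, 49, 31, None, 47, None, None, 34]
In a BST, the LCA of p=31, q=34 is the first node v on the
root-to-leaf path with p <= v <= q (go left if both < v, right if both > v).
Walk from root:
  at 6: both 31 and 34 > 6, go right
  at 21: both 31 and 34 > 21, go right
  at 27: both 31 and 34 > 27, go right
  at 46: both 31 and 34 < 46, go left
  at 35: both 31 and 34 < 35, go left
  at 31: 31 <= 31 <= 34, this is the LCA
LCA = 31
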